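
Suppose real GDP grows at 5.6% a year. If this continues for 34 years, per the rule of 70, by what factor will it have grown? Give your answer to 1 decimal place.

Doubling time ≈ 70/5.6 = 12.50 years.
34 years / 12.50 ≈ 2.72 doublings → factor 2^2.72 ≈ 6.6.

6.6 times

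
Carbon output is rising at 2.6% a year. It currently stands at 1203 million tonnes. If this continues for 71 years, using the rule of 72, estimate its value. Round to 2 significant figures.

It doubles every 72/2.6 ≈ 27.69 years, so 71 years is 2.56 doublings.
2^2.56 ≈ 5.90; 1203 × 5.90 ≈ 7100 million tonnes.

about 7100 million tonnes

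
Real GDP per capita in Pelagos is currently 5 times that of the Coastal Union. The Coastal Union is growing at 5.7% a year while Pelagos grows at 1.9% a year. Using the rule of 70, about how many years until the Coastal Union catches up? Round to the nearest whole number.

The growth-rate gap is 5.7% − 1.9% = 3.8 percentage points.
So the ratio between them halves every 70/3.8 ≈ 18.42 years.
A 5 times gap takes log₂(5) ≈ 2.32 halvings to close: 2.32 × 18.42 ≈ 43 years.

around 43 years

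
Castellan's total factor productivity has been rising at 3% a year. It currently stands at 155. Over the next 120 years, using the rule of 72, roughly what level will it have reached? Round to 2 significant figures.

approximately 5000

Doubling time ≈ 72/3 = 24.00 years.
120 years is 120/24.00 ≈ 5.00 doublings, a factor of 2^5.00 ≈ 32.00.
155 × 32.00 ≈ 5000.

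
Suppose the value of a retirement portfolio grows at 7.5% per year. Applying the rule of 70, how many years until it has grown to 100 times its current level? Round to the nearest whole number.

62 years

Doubling time ≈ 70/7.5 = 9.33 years.
Reaching 100× takes log₂(100) ≈ 6.64 doublings.
6.64 × 9.33 ≈ 62 years.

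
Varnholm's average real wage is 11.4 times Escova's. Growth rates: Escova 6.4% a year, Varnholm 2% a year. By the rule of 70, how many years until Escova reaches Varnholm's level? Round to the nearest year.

around 56 years

Escova gains on Varnholm at 6.4% − 2% = 4.4 points a year.
At that relative rate the gap halves every 70/4.4 ≈ 15.91 years.
An 11.4 times gap takes log₂(11.4) ≈ 3.51 halvings to close: 3.51 × 15.91 ≈ 56 years.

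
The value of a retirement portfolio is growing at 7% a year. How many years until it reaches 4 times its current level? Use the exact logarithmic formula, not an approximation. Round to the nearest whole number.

t = ln(4) / ln(1 + 0.07) = 1.3863 / 0.067659 ≈ 20.49.
≈ 20 years.

20 years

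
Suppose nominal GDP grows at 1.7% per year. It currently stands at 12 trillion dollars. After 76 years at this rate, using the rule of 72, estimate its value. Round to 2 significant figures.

It doubles every 72/1.7 ≈ 42.35 years, so 76 years is 1.79 doublings.
2^1.79 ≈ 3.46; 12 × 3.46 ≈ 42 trillion dollars.

approximately 42 trillion dollars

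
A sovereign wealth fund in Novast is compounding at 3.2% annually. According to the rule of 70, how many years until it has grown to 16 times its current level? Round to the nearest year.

88 years

Doubling time ≈ 70/3.2 = 21.88 years.
16 = 2^4, so 4 doublings → 88 years.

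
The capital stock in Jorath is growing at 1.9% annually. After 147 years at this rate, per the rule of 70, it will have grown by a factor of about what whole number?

At 1.9% one doubling takes ≈ 36.84 years; 147 years is 4 of them, so ×16.

about 16 times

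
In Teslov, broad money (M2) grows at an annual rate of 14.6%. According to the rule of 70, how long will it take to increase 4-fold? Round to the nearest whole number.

≈ 10 years

At 14.6% it doubles every 70/14.6 ≈ 4.79 years.
4× is 2 doublings, so 2 × 4.79 ≈ 10 years.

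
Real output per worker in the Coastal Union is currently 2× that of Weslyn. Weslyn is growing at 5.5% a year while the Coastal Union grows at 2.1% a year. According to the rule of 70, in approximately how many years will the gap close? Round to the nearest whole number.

Weslyn gains on the Coastal Union at 5.5% − 2.1% = 3.4 points a year.
At that relative rate the gap halves every 70/3.4 ≈ 20.59 years.
A 2× gap closes after 1 halving: 1 × 20.59 ≈ 21 years.

≈ 21 years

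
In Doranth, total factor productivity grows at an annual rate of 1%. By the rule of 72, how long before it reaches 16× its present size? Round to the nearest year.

Doubling time ≈ 72/1 = 72.00 years.
16 = 2^4, so 4 doublings → 288 years.

about 288 years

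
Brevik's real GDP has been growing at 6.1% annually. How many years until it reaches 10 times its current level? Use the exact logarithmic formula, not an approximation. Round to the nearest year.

t = ln(10) / ln(1 + 0.061) = 2.3026 / 0.059212 ≈ 38.89.
≈ 39 years.

39 years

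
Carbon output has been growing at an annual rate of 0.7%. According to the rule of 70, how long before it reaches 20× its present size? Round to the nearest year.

≈ 432 years

Doubling time ≈ 70/0.7 = 100.00 years.
Reaching 20× takes log₂(20) ≈ 4.32 doublings.
4.32 × 100.00 ≈ 432 years.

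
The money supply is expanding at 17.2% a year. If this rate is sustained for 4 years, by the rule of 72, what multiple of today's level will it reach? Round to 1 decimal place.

Doubles every ≈ 4.19 years (72/17.2).
4 years is 0.95 doublings; 2^0.95 ≈ 1.9×.

≈ 1.9 times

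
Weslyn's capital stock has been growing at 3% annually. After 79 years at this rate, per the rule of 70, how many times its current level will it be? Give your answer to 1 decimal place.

Doubles every ≈ 23.33 years (70/3).
79 years is 3.39 doublings; 2^3.39 ≈ 10.5×.

approximately 10.5 times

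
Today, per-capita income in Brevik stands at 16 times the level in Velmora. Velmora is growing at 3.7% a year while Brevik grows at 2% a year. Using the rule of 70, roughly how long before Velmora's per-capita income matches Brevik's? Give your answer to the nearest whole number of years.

roughly 165 years

Velmora gains on Brevik at 3.7% − 2% = 1.7 points a year.
At that relative rate the gap halves every 70/1.7 ≈ 41.18 years.
A 16 times gap closes after 4 halvings: 4 × 41.18 ≈ 165 years.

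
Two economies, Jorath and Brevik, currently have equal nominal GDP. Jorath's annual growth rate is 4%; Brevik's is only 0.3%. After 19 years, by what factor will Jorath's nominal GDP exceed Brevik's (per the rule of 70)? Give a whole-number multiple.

Only the 3.7-point difference matters.
70/3.7 ≈ 18.92 years per doubling of the ratio; 19 years gives 1.00 doublings, so ≈ 2×.

roughly 2 times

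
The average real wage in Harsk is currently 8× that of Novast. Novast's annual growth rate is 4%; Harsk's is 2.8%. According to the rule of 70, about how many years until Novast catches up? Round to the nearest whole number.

What matters is the difference: 1.2 pp.
Rule of 70 on the gap: the ratio halves every 70/1.2 ≈ 58.33 years.
An 8× gap closes after 3 halvings: 3 × 58.33 ≈ 175 years.

175 years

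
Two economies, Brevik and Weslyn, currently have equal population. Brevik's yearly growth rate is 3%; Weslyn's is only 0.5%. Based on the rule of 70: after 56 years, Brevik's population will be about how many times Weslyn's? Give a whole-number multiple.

≈ 4 times

Brevik pulls ahead at 2.5 pp per year, so the ratio doubles every 70/2.5 ≈ 28.00 years.
In 56 years that's 2.00 doublings: 2^2.00 ≈ 4.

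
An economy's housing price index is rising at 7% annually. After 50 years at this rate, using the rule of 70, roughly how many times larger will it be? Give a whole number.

roughly 32 times

Doubling time ≈ 70/7 = 10.00 years.
50/10.00 ≈ 5 doublings, so about 2^5 = 32×.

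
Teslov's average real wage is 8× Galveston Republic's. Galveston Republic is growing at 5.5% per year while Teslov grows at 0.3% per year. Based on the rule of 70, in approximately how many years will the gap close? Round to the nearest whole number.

Galveston Republic gains on Teslov at 5.5% − 0.3% = 5.2 points a year.
At that relative rate the gap halves every 70/5.2 ≈ 13.46 years.
An 8× gap closes after 3 halvings: 3 × 13.46 ≈ 40 years.

about 40 years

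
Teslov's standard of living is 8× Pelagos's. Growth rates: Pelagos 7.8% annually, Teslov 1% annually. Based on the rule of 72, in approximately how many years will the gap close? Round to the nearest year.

What matters is the difference: 6.8 pp.
Rule of 72 on the gap: the ratio halves every 72/6.8 ≈ 10.59 years.
An 8× gap closes after 3 halvings: 3 × 10.59 ≈ 32 years.

32 years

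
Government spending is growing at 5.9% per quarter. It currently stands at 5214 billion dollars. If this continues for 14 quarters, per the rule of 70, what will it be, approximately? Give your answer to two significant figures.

Doubling time ≈ 70/5.9 = 11.86 quarters.
14 quarters is 14/11.86 ≈ 1.18 doublings, a factor of 2^1.18 ≈ 2.27.
5214 × 2.27 ≈ 12000 billion dollars.

around 12000 billion dollars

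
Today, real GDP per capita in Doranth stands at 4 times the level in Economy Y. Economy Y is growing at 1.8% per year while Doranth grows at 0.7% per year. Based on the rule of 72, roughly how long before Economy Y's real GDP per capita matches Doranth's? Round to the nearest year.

about 131 years

Economy Y gains on Doranth at 1.8% − 0.7% = 1.1 points a year.
At that relative rate the gap halves every 72/1.1 ≈ 65.45 years.
A 4 times gap closes after 2 halvings: 2 × 65.45 ≈ 131 years.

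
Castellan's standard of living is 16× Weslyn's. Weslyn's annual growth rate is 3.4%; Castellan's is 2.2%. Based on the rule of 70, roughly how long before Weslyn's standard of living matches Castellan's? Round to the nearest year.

What matters is the difference: 1.2 pp.
Rule of 70 on the gap: the ratio halves every 70/1.2 ≈ 58.33 years.
A 16× gap closes after 4 halvings: 4 × 58.33 ≈ 233 years.

about 233 years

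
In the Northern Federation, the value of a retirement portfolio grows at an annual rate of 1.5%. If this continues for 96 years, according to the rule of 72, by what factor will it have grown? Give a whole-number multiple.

about 4 times

72/1.5 ≈ 48.00 years per doubling.
96 years fits 2 doublings: 2^2 = 4.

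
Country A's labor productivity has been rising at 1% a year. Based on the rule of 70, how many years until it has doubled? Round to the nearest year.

70 years

At 1%, doubling takes about 70/1 = 70.00 years.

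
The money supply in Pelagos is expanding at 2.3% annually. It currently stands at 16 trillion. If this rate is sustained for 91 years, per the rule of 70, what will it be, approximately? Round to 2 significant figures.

It doubles every 70/2.3 ≈ 30.43 years, so 91 years is 2.99 doublings.
2^2.99 ≈ 7.94; 16 × 7.94 ≈ 130 trillion.

≈ 130 trillion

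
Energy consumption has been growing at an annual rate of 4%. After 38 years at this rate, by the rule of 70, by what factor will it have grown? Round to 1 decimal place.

Doubling time ≈ 70/4 = 17.50 years.
38 years / 17.50 ≈ 2.17 doublings → factor 2^2.17 ≈ 4.5.

around 4.5 times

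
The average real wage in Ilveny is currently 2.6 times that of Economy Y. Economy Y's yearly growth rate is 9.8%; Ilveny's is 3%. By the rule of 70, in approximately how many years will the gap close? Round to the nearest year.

The growth-rate gap is 9.8% − 3% = 6.8 percentage points.
So the ratio between them halves every 70/6.8 ≈ 10.29 years.
A 2.6 times gap takes log₂(2.6) ≈ 1.38 halvings to close: 1.38 × 10.29 ≈ 14 years.

14 years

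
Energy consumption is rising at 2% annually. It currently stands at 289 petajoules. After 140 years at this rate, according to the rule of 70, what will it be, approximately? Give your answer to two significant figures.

Doubling time ≈ 70/2 = 35.00 years.
140 years is 140/35.00 ≈ 4.00 doublings, a factor of 2^4.00 ≈ 16.00.
289 × 16.00 ≈ 4600 petajoules.

roughly 4600 petajoules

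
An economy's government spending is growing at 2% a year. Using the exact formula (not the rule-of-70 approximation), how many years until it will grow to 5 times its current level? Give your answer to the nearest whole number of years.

81 years

t = ln(5) / ln(1 + 0.02) = 1.6094 / 0.019803 ≈ 81.27.
≈ 81 years.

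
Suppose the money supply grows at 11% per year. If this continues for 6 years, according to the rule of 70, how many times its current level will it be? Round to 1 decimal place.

around 1.9 times

Doubling time ≈ 70/11 = 6.36 years.
6 years / 6.36 ≈ 0.94 doublings → factor 2^0.94 ≈ 1.9.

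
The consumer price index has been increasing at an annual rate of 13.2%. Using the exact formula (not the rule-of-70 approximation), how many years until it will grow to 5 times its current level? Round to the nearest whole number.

13 years

t = ln(5) / ln(1 + 0.132) = 1.6094 / 0.123986 ≈ 12.98.
≈ 13 years.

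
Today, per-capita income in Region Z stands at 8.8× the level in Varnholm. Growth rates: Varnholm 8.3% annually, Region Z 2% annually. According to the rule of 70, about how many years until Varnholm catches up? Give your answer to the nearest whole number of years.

The growth-rate gap is 8.3% − 2% = 6.3 percentage points.
So the ratio between them halves every 70/6.3 ≈ 11.11 years.
An 8.8× gap takes log₂(8.8) ≈ 3.14 halvings to close: 3.14 × 11.11 ≈ 35 years.

35 years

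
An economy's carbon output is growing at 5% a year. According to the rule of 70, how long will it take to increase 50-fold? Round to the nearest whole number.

around 79 years

Doubling time ≈ 70/5 = 14.00 years.
Reaching 50× takes log₂(50) ≈ 5.64 doublings.
5.64 × 14.00 ≈ 79 years.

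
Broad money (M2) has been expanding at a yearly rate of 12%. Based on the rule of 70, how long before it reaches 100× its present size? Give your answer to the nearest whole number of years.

around 39 years

One doubling takes 70/12 = 5.83 years.
Reaching 100× takes log₂(100) ≈ 6.64 doublings.
6.64 × 5.83 ≈ 39 years.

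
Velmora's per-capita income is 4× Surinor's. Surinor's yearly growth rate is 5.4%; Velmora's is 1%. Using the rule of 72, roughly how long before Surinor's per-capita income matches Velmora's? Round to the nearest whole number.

Surinor gains on Velmora at 5.4% − 1% = 4.4 points a year.
At that relative rate the gap halves every 72/4.4 ≈ 16.36 years.
A 4× gap closes after 2 halvings: 2 × 16.36 ≈ 33 years.

33 years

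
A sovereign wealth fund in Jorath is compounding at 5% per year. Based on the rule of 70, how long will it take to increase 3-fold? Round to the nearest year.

around 22 years

At 5% it doubles every 70/5 ≈ 14.00 years.
3× is log₂ 3 ≈ 1.58 doublings, so ≈ 1.58 × 14.00 = 22 years.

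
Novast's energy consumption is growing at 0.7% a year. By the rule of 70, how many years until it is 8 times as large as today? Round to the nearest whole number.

Doubling time ≈ 70/0.7 = 100.00 years.
8× is 3 doublings, so 3 × 100.00 ≈ 300 years.

around 300 years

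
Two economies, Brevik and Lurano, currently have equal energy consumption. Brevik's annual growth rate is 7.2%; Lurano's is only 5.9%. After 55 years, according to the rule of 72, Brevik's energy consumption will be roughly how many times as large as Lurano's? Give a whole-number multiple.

Rate gap = 7.2% − 5.9% = 1.3 points.
The ratio doubles every 72/1.3 ≈ 55.38 years.
55/55.38 ≈ 0.99 doublings → ratio ≈ 2^0.99 ≈ 2.

≈ 2 times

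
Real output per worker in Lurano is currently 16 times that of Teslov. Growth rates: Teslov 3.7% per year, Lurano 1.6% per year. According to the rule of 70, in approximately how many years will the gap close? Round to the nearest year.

roughly 133 years

What matters is the difference: 2.1 pp.
Rule of 70 on the gap: the ratio halves every 70/2.1 ≈ 33.33 years.
A 16 times gap closes after 4 halvings: 4 × 33.33 ≈ 133 years.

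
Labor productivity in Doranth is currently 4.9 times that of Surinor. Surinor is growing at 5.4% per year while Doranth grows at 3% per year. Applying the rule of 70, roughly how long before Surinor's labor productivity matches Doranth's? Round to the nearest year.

around 67 years

The growth-rate gap is 5.4% − 3% = 2.4 percentage points.
So the ratio between them halves every 70/2.4 ≈ 29.17 years.
A 4.9 times gap takes log₂(4.9) ≈ 2.29 halvings to close: 2.29 × 29.17 ≈ 67 years.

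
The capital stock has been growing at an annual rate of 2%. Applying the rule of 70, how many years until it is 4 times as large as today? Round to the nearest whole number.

around 70 years

One doubling takes 70/2 = 35.00 years.
4 = 2^2, so 2 doublings → 70 years.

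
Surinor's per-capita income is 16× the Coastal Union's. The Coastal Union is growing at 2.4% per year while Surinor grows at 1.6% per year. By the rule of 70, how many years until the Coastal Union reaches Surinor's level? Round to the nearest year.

roughly 350 years

What matters is the difference: 0.8 pp.
Rule of 70 on the gap: the ratio halves every 70/0.8 ≈ 87.50 years.
A 16× gap closes after 4 halvings: 4 × 87.50 ≈ 350 years.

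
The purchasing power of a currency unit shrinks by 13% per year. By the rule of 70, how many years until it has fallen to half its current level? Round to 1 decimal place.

The rule works in reverse for decay: 70/13 ≈ 5.38 years to halve.

roughly 5.4 years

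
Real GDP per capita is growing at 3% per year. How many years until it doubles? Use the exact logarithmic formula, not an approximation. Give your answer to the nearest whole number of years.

23 years

t = ln(2) / ln(1 + 0.03) = 0.6931 / 0.029559 ≈ 23.45.
≈ 23 years.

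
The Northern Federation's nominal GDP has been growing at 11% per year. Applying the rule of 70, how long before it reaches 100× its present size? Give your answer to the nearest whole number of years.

approximately 42 years

One doubling takes 70/11 = 6.36 years.
Reaching 100× takes log₂(100) ≈ 6.64 doublings.
6.64 × 6.36 ≈ 42 years.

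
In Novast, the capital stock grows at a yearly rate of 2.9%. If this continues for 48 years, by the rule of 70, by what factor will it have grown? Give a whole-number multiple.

70/2.9 ≈ 24.14 years per doubling.
48 years fits 2 doublings: 2^2 = 4.

≈ 4 times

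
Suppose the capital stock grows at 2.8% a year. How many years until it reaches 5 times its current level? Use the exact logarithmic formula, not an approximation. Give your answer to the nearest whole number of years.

58 years

t = ln(5) / ln(1 + 0.028) = 1.6094 / 0.027615 ≈ 58.28.
≈ 58 years.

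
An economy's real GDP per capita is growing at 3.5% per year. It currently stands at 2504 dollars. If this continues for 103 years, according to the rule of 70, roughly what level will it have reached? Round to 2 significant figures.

It doubles every 70/3.5 ≈ 20.00 years, so 103 years is 5.15 doublings.
2^5.15 ≈ 35.51; 2504 × 35.51 ≈ 89000 dollars.

around 89000 dollars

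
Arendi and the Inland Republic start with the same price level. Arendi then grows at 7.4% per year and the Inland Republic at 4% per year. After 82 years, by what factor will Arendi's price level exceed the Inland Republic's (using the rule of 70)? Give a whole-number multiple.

approximately 16 times

Only the 3.4-point difference matters.
70/3.4 ≈ 20.59 years per doubling of the ratio; 82 years gives 3.98 doublings, so ≈ 16×.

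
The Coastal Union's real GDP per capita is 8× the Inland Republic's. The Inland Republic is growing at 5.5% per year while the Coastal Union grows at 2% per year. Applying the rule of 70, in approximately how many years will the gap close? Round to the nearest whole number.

The growth-rate gap is 5.5% − 2% = 3.5 percentage points.
So the ratio between them halves every 70/3.5 ≈ 20.00 years.
An 8× gap closes after 3 halvings: 3 × 20.00 ≈ 60 years.

roughly 60 years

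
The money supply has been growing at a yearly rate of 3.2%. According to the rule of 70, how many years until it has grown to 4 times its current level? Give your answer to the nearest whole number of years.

about 44 years

Doubling time ≈ 70/3.2 = 21.88 years.
4× is 2 doublings, so 2 × 21.88 ≈ 44 years.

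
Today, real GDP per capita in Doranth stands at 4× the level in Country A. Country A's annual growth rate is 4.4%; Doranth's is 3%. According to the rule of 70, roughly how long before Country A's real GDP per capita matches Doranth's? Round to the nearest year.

approximately 100 years

The growth-rate gap is 4.4% − 3% = 1.4 percentage points.
So the ratio between them halves every 70/1.4 ≈ 50.00 years.
A 4× gap closes after 2 halvings: 2 × 50.00 ≈ 100 years.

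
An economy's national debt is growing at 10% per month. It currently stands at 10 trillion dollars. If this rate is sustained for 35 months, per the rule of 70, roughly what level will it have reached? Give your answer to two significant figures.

around 320 trillion dollars

It doubles every 70/10 ≈ 7.00 months, so 35 months is 5.00 doublings.
2^5.00 ≈ 32.00; 10 × 32.00 ≈ 320 trillion dollars.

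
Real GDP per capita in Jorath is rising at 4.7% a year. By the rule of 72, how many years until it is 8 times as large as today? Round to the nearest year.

Doubling time ≈ 72/4.7 = 15.32 years.
8 = 2^3, so 3 doublings → 46 years.

roughly 46 years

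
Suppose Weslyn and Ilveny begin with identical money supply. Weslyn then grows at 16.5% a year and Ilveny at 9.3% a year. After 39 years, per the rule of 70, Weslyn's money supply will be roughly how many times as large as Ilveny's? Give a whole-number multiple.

Rate gap = 16.5% − 9.3% = 7.2 points.
The ratio doubles every 70/7.2 ≈ 9.72 years.
39/9.72 ≈ 4.01 doublings → ratio ≈ 2^4.01 ≈ 16.

about 16 times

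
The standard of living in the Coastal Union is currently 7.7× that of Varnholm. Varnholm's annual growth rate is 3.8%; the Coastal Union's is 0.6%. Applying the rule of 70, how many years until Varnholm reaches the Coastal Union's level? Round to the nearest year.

What matters is the difference: 3.2 pp.
Rule of 70 on the gap: the ratio halves every 70/3.2 ≈ 21.88 years.
A 7.7× gap takes log₂(7.7) ≈ 2.94 halvings to close: 2.94 × 21.88 ≈ 64 years.

about 64 years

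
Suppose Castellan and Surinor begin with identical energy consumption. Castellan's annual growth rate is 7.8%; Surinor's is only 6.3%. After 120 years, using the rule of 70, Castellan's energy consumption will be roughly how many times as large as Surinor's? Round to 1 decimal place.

Rate gap = 7.8% − 6.3% = 1.5 points.
The ratio doubles every 70/1.5 ≈ 46.67 years.
120/46.67 ≈ 2.57 doublings → ratio ≈ 2^2.57 ≈ 5.9.

approximately 5.9 times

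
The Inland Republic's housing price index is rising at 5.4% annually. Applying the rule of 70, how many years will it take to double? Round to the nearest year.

roughly 13 years

70/5.4 ≈ 12.96, so it doubles roughly every 13 years.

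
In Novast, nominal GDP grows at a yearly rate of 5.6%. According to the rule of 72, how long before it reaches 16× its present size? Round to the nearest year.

about 51 years

One doubling takes 72/5.6 = 12.86 years.
16 = 2^4, so 4 doublings → 51 years.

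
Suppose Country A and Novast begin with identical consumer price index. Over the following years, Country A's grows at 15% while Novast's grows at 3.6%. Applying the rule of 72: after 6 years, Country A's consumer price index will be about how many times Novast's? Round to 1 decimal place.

approximately 1.9 times

Country A pulls ahead at 11.4 pp per year, so the ratio doubles every 72/11.4 ≈ 6.32 years.
In 6 years that's 0.95 doublings: 2^0.95 ≈ 1.9.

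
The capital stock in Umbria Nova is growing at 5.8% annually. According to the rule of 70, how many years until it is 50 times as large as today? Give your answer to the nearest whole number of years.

One doubling takes 70/5.8 = 12.07 years.
50× is log₂ 50 ≈ 5.64 doublings, so ≈ 5.64 × 12.07 = 68 years.

approximately 68 years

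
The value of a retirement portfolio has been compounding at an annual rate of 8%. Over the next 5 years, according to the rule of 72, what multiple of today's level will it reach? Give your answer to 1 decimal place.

about 1.5 times

Doubles every ≈ 9.00 years (72/8).
5 years is 0.56 doublings; 2^0.56 ≈ 1.5×.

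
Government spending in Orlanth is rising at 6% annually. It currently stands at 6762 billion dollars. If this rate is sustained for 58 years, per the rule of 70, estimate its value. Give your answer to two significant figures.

It doubles every 70/6 ≈ 11.67 years, so 58 years is 4.97 doublings.
2^4.97 ≈ 31.34; 6762 × 31.34 ≈ 210000 billion dollars.

210000 billion dollars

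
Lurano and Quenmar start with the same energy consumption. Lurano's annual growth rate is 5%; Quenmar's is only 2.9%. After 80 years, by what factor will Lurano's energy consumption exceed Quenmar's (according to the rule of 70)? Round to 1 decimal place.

Only the 2.1-point difference matters.
70/2.1 ≈ 33.33 years per doubling of the ratio; 80 years gives 2.40 doublings, so ≈ 5.3×.

roughly 5.3 times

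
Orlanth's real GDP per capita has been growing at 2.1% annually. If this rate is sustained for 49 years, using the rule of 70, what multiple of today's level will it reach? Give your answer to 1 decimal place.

Doubling time ≈ 70/2.1 = 33.33 years.
49 years / 33.33 ≈ 1.47 doublings → factor 2^1.47 ≈ 2.8.

around 2.8 times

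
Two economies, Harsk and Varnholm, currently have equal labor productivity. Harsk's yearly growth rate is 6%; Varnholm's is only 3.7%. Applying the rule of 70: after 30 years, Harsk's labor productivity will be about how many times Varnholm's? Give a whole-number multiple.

Only the 2.3-point difference matters.
70/2.3 ≈ 30.43 years per doubling of the ratio; 30 years gives 0.99 doublings, so ≈ 2×.

2 times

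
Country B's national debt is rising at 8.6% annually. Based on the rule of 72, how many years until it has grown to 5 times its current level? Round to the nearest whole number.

One doubling takes 72/8.6 = 8.37 years.
5× is log₂ 5 ≈ 2.32 doublings, so ≈ 2.32 × 8.37 = 19 years.

approximately 19 years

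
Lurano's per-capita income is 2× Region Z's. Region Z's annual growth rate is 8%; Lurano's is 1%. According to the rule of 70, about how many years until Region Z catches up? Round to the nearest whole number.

What matters is the difference: 7 pp.
Rule of 70 on the gap: the ratio halves every 70/7 ≈ 10.00 years.
A 2× gap closes after 1 halving: 1 × 10.00 ≈ 10 years.

approximately 10 years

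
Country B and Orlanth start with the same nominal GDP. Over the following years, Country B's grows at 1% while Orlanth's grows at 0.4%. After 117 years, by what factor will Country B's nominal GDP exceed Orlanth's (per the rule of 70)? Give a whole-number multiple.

Only the 0.6-point difference matters.
70/0.6 ≈ 116.67 years per doubling of the ratio; 117 years gives 1.00 doublings, so ≈ 2×.

≈ 2 times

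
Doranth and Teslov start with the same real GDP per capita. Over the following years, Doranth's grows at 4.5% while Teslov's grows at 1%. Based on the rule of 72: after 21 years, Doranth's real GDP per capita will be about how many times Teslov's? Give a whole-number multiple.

≈ 2 times

Rate gap = 4.5% − 1% = 3.5 points.
The ratio doubles every 72/3.5 ≈ 20.57 years.
21/20.57 ≈ 1.02 doublings → ratio ≈ 2^1.02 ≈ 2.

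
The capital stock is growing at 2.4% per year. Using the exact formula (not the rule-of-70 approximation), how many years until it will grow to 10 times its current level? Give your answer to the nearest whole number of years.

t = ln(10) / ln(1 + 0.024) = 2.3026 / 0.023717 ≈ 97.09.
≈ 97 years.

97 years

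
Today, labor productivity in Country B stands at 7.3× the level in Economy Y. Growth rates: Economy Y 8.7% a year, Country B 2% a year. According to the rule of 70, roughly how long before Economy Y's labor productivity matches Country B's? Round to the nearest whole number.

≈ 30 years

What matters is the difference: 6.7 pp.
Rule of 70 on the gap: the ratio halves every 70/6.7 ≈ 10.45 years.
A 7.3× gap takes log₂(7.3) ≈ 2.87 halvings to close: 2.87 × 10.45 ≈ 30 years.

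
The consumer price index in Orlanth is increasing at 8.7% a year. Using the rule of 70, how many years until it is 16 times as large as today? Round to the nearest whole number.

about 32 years

At 8.7% it doubles every 70/8.7 ≈ 8.05 years.
16× is 4 doublings, so 4 × 8.05 ≈ 32 years.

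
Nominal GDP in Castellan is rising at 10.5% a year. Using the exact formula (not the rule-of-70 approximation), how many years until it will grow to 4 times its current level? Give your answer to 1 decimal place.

t = ln(4) / ln(1 + 0.105) = 1.3863 / 0.099845 ≈ 13.88.

13.9 years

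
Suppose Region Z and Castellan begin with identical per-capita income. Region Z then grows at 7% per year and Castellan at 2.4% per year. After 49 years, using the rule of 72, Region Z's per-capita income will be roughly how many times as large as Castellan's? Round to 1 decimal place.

roughly 8.8 times

Region Z pulls ahead at 4.6 pp per year, so the ratio doubles every 72/4.6 ≈ 15.65 years.
In 49 years that's 3.13 doublings: 2^3.13 ≈ 8.8.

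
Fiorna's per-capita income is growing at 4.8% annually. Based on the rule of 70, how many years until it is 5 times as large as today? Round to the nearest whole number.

At 4.8% it doubles every 70/4.8 ≈ 14.58 years.
Reaching 5× takes log₂(5) ≈ 2.32 doublings.
2.32 × 14.58 ≈ 34 years.

≈ 34 years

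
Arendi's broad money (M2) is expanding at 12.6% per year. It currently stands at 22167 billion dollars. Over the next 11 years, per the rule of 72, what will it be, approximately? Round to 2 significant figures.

about 84000 billion dollars

It doubles every 72/12.6 ≈ 5.71 years, so 11 years is 1.93 doublings.
2^1.93 ≈ 3.81; 22167 × 3.81 ≈ 84000 billion dollars.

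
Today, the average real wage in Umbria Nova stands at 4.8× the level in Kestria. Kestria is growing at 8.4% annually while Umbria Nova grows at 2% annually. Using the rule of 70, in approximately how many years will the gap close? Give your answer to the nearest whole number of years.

approximately 25 years

Kestria gains on Umbria Nova at 8.4% − 2% = 6.4 points a year.
At that relative rate the gap halves every 70/6.4 ≈ 10.94 years.
A 4.8× gap takes log₂(4.8) ≈ 2.26 halvings to close: 2.26 × 10.94 ≈ 25 years.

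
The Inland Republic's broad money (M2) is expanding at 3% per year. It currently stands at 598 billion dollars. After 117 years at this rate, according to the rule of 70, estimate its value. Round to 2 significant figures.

roughly 19000 billion dollars

It doubles every 70/3 ≈ 23.33 years, so 117 years is 5.02 doublings.
2^5.02 ≈ 32.45; 598 × 32.45 ≈ 19000 billion dollars.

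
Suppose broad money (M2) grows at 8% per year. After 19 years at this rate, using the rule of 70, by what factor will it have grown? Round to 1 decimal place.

Doubling time ≈ 70/8 = 8.75 years.
19 years / 8.75 ≈ 2.17 doublings → factor 2^2.17 ≈ 4.5.

approximately 4.5 times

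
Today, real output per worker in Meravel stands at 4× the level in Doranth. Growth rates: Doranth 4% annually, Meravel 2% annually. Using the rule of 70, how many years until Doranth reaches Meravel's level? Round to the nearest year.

roughly 70 years

What matters is the difference: 2 pp.
Rule of 70 on the gap: the ratio halves every 70/2 ≈ 35.00 years.
A 4× gap closes after 2 halvings: 2 × 35.00 ≈ 70 years.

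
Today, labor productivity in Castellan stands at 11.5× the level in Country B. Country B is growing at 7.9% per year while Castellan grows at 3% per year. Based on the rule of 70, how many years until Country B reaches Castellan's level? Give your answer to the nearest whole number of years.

≈ 50 years

What matters is the difference: 4.9 pp.
Rule of 70 on the gap: the ratio halves every 70/4.9 ≈ 14.29 years.
An 11.5× gap takes log₂(11.5) ≈ 3.52 halvings to close: 3.52 × 14.29 ≈ 50 years.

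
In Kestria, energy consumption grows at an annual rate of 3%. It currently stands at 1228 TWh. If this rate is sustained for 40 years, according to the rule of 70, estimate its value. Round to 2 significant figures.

It doubles every 70/3 ≈ 23.33 years, so 40 years is 1.71 doublings.
2^1.71 ≈ 3.27; 1228 × 3.27 ≈ 4000 TWh.

around 4000 TWh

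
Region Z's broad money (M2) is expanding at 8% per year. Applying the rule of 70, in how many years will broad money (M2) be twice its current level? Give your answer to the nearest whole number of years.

70/8 ≈ 8.75, so it doubles roughly every 9 years.

≈ 9 years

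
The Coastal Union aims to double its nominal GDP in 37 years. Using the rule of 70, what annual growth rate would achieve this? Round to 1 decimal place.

70 / 37 ≈ 1.89, so about 1.9% a year.

about 1.9%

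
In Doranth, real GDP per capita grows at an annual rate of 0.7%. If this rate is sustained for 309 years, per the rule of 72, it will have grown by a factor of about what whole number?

8 times

72/0.7 ≈ 102.86 years per doubling.
309 years fits 3 doublings: 2^3 = 8.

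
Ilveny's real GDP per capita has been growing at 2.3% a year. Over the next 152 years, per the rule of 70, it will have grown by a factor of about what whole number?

At 2.3% one doubling takes ≈ 30.43 years; 152 years is 5 of them, so ×32.

roughly 32 times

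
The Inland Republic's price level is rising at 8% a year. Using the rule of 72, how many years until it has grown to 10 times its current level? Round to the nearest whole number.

about 30 years

At 8% it doubles every 72/8 ≈ 9.00 years.
Reaching 10× takes log₂(10) ≈ 3.32 doublings.
3.32 × 9.00 ≈ 30 years.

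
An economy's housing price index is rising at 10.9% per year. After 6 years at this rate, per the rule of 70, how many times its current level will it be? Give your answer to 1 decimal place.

about 1.9 times

Doubles every ≈ 6.42 years (70/10.9).
6 years is 0.93 doublings; 2^0.93 ≈ 1.9×.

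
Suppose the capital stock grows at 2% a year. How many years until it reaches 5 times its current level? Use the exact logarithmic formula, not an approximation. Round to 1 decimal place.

t = ln(5) / ln(1 + 0.02) = 1.6094 / 0.019803 ≈ 81.27.

81.3 years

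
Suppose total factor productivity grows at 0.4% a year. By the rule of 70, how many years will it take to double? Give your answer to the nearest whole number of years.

At 0.4%, doubling takes about 70/0.4 = 175.00 years.

around 175 years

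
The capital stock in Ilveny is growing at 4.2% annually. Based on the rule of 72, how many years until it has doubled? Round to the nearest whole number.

72/4.2 ≈ 17.14, so it doubles roughly every 17 years.

17 years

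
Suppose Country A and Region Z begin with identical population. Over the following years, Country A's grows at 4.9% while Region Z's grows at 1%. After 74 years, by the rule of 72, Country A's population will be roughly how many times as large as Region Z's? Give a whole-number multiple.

Country A pulls ahead at 3.9 pp per year, so the ratio doubles every 72/3.9 ≈ 18.46 years.
In 74 years that's 4.01 doublings: 2^4.01 ≈ 16.

roughly 16 times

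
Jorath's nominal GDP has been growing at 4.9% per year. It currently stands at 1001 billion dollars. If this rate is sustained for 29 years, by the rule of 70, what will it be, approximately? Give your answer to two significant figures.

roughly 4100 billion dollars

Doubling time ≈ 70/4.9 = 14.29 years.
29 years is 29/14.29 ≈ 2.03 doublings, a factor of 2^2.03 ≈ 4.08.
1001 × 4.08 ≈ 4100 billion dollars.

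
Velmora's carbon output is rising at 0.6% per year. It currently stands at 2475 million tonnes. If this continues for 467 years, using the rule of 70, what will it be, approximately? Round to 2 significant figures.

about 40000 million tonnes

It doubles every 70/0.6 ≈ 116.67 years, so 467 years is 4.00 doublings.
2^4.00 ≈ 16.00; 2475 × 16.00 ≈ 40000 million tonnes.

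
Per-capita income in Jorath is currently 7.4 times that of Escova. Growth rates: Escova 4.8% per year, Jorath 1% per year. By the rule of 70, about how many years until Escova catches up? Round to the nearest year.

around 53 years

The growth-rate gap is 4.8% − 1% = 3.8 percentage points.
So the ratio between them halves every 70/3.8 ≈ 18.42 years.
A 7.4 times gap takes log₂(7.4) ≈ 2.89 halvings to close: 2.89 × 18.42 ≈ 53 years.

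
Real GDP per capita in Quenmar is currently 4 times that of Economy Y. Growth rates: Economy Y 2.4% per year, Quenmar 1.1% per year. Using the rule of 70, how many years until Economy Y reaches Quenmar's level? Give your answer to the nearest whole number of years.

approximately 108 years

The growth-rate gap is 2.4% − 1.1% = 1.3 percentage points.
So the ratio between them halves every 70/1.3 ≈ 53.85 years.
A 4 times gap closes after 2 halvings: 2 × 53.85 ≈ 108 years.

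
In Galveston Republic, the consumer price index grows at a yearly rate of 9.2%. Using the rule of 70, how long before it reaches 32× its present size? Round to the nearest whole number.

≈ 38 years

Doubling time ≈ 70/9.2 = 7.61 years.
32× is 5 doublings, so 5 × 7.61 ≈ 38 years.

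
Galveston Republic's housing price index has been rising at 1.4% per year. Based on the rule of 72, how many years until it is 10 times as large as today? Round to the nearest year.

about 171 years

One doubling takes 72/1.4 = 51.43 years.
Reaching 10× takes log₂(10) ≈ 3.32 doublings.
3.32 × 51.43 ≈ 171 years.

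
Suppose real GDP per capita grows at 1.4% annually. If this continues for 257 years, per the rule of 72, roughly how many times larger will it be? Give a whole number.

At 1.4% one doubling takes ≈ 51.43 years; 257 years is 5 of them, so ×32.

≈ 32 times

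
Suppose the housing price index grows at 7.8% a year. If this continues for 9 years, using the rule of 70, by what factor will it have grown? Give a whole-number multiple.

roughly 2 times

Doubling time ≈ 70/7.8 = 8.97 years.
9/8.97 ≈ 1 doubling, so about 2^1 = 2×.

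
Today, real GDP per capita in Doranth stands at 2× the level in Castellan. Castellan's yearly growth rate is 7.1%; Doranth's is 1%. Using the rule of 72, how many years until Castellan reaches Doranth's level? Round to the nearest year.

about 12 years

What matters is the difference: 6.1 pp.
Rule of 72 on the gap: the ratio halves every 72/6.1 ≈ 11.80 years.
A 2× gap closes after 1 halving: 1 × 11.80 ≈ 12 years.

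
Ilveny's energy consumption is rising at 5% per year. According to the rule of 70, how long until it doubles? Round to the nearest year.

around 14 years

Doubling time ≈ 70 / 5 = 14.00 years.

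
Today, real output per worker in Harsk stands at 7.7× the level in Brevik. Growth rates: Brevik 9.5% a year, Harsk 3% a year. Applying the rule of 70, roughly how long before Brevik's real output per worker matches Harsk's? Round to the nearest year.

Brevik gains on Harsk at 9.5% − 3% = 6.5 points a year.
At that relative rate the gap halves every 70/6.5 ≈ 10.77 years.
A 7.7× gap takes log₂(7.7) ≈ 2.94 halvings to close: 2.94 × 10.77 ≈ 32 years.

roughly 32 years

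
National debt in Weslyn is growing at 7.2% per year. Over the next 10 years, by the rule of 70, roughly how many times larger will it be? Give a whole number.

about 2 times

At 7.2% one doubling takes ≈ 9.72 years; 10 years is 1 of them, so ×2.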